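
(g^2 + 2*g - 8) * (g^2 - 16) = g^4 + 2*g^3 - 24*g^2 - 32*g + 128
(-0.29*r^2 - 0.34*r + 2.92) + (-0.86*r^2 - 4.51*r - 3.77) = -1.15*r^2 - 4.85*r - 0.85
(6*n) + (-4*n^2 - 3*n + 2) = -4*n^2 + 3*n + 2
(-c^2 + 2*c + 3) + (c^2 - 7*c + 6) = 9 - 5*c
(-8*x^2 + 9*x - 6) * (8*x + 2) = -64*x^3 + 56*x^2 - 30*x - 12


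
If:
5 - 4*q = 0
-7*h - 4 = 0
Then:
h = -4/7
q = 5/4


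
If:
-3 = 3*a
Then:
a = -1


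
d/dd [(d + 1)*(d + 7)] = 2*d + 8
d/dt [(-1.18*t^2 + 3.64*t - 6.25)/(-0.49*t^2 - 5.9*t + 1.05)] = (8.7456*t^2 - 8.603*t - 33.053)/(0.2401*t^4 + 5.782*t^3 + 33.781*t^2 - 12.39*t + 1.1025)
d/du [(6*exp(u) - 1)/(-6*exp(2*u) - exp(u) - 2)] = ((6*exp(u) - 1)*(12*exp(u) + 1) - 36*exp(2*u) - 6*exp(u) - 12)*exp(u)/(6*exp(2*u) + exp(u) + 2)^2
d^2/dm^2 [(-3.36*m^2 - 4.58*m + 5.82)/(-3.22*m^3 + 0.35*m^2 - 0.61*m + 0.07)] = (69.675648*m^6 + 284.923632*m^5 - 794.697288*m^4 + 100.113804*m^3 - 60.9735*m^2 - 1.088808*m - 3.622004)/(33.386248*m^9 - 10.88682*m^8 + 20.157522*m^7 - 6.345059*m^6 + 4.292001*m^5 - 1.241394*m^4 + 0.363985*m^3 - 0.083286*m^2 + 0.008967*m - 0.000343)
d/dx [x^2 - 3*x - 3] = 2*x - 3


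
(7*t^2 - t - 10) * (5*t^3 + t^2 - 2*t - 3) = 35*t^5 + 2*t^4 - 65*t^3 - 29*t^2 + 23*t + 30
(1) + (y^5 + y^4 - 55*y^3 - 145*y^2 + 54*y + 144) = y^5 + y^4 - 55*y^3 - 145*y^2 + 54*y + 145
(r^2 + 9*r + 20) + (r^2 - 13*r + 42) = 2*r^2 - 4*r + 62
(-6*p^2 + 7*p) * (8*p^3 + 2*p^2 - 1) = -48*p^5 + 44*p^4 + 14*p^3 + 6*p^2 - 7*p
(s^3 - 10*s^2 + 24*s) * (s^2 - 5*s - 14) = s^5 - 15*s^4 + 60*s^3 + 20*s^2 - 336*s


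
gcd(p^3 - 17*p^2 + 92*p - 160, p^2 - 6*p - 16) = p - 8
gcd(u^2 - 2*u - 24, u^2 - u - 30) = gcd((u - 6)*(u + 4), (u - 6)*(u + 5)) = u - 6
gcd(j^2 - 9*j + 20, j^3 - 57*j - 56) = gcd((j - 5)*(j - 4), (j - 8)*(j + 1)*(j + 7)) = 1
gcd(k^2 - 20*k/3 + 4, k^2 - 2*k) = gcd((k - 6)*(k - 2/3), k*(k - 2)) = 1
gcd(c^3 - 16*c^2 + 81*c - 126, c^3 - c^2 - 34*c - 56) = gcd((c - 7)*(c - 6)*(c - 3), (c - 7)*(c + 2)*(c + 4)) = c - 7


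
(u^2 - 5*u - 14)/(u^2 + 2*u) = (u - 7)/u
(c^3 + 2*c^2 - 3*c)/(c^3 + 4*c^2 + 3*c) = (c - 1)/(c + 1)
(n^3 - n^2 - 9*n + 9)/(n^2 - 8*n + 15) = (n^2 + 2*n - 3)/(n - 5)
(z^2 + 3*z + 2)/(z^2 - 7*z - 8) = (z + 2)/(z - 8)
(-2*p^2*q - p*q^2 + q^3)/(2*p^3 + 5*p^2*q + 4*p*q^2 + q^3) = q*(-2*p + q)/(2*p^2 + 3*p*q + q^2)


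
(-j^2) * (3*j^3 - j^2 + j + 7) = -3*j^5 + j^4 - j^3 - 7*j^2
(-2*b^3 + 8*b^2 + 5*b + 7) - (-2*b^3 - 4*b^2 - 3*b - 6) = 12*b^2 + 8*b + 13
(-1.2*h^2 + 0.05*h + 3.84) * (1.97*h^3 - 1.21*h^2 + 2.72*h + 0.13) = -2.364*h^5 + 1.5505*h^4 + 4.2403*h^3 - 4.6664*h^2 + 10.4513*h + 0.4992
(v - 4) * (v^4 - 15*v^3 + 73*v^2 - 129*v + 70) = v^5 - 19*v^4 + 133*v^3 - 421*v^2 + 586*v - 280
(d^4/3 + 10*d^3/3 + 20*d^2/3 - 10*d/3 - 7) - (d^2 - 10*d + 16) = d^4/3 + 10*d^3/3 + 17*d^2/3 + 20*d/3 - 23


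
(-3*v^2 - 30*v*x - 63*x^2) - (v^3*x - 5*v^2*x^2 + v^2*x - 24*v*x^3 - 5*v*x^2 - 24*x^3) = -v^3*x + 5*v^2*x^2 - v^2*x - 3*v^2 + 24*v*x^3 + 5*v*x^2 - 30*v*x + 24*x^3 - 63*x^2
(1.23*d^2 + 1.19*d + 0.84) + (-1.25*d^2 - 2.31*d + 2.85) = -0.02*d^2 - 1.12*d + 3.69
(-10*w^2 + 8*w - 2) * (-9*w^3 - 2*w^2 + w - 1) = 90*w^5 - 52*w^4 - 8*w^3 + 22*w^2 - 10*w + 2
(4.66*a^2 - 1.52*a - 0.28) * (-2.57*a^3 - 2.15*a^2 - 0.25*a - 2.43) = -11.9762*a^5 - 6.1126*a^4 + 2.8226*a^3 - 10.3418*a^2 + 3.7636*a + 0.6804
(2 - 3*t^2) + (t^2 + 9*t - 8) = -2*t^2 + 9*t - 6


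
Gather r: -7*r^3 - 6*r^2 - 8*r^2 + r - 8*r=-7*r^3 - 14*r^2 - 7*r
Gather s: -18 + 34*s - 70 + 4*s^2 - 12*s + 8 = 4*s^2 + 22*s - 80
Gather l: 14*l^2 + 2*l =14*l^2 + 2*l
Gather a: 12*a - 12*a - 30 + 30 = 0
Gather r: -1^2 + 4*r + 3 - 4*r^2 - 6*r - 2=-4*r^2 - 2*r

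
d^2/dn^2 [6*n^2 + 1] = 12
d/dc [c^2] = 2*c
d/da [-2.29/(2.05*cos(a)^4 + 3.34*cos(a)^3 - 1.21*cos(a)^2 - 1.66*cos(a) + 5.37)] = (-18.778*cos(a)^3 - 22.9458*cos(a)^2 + 5.5418*cos(a) + 3.8014)*sin(a)/(2.05*cos(a)^4 + 3.34*cos(a)^3 - 1.21*cos(a)^2 - 1.66*cos(a) + 5.37)^2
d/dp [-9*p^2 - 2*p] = -18*p - 2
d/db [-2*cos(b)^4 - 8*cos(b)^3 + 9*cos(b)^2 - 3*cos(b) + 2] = (8*cos(b)^3 + 24*cos(b)^2 - 18*cos(b) + 3)*sin(b)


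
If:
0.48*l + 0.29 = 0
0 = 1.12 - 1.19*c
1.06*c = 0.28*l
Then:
No Solution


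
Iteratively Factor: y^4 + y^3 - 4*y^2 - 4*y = (y + 2)*(y^3 - y^2 - 2*y) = y*(y + 2)*(y^2 - y - 2) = y*(y + 1)*(y + 2)*(y - 2)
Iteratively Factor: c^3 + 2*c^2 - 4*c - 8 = (c + 2)*(c^2 - 4) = (c + 2)^2*(c - 2)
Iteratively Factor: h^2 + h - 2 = (h - 1)*(h + 2)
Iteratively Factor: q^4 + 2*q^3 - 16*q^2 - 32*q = (q)*(q^3 + 2*q^2 - 16*q - 32) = q*(q + 4)*(q^2 - 2*q - 8) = q*(q + 2)*(q + 4)*(q - 4)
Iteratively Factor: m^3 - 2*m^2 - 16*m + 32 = (m + 4)*(m^2 - 6*m + 8) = (m - 4)*(m + 4)*(m - 2)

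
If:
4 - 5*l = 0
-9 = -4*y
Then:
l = 4/5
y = 9/4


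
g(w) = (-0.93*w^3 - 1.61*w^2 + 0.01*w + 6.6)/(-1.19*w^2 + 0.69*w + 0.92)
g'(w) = (2.38*w - 0.69)*(-0.93*w^3 - 1.61*w^2 + 0.01*w + 6.6)/(-1.19*w^2 + 0.69*w + 0.92)^2 + (-2.79*w^2 - 3.22*w + 0.01)/(-1.19*w^2 + 0.69*w + 0.92)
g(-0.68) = -61.75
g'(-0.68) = -1442.32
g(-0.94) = -7.62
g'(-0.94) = -29.31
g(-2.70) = -1.37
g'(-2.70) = 0.20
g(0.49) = 6.28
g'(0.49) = 0.78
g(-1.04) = -5.43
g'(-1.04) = -16.17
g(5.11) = 5.99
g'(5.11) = 0.77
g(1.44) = -0.90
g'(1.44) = 23.25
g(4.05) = 5.16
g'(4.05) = 0.80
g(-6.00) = -3.24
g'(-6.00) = 0.71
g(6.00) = 6.67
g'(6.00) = 0.77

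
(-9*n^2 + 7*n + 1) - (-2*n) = -9*n^2 + 9*n + 1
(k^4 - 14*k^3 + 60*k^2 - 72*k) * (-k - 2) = -k^5 + 12*k^4 - 32*k^3 - 48*k^2 + 144*k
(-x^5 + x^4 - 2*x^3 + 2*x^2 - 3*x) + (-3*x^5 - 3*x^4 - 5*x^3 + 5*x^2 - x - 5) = -4*x^5 - 2*x^4 - 7*x^3 + 7*x^2 - 4*x - 5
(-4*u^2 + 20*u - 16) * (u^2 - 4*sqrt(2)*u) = -4*u^4 + 20*u^3 + 16*sqrt(2)*u^3 - 80*sqrt(2)*u^2 - 16*u^2 + 64*sqrt(2)*u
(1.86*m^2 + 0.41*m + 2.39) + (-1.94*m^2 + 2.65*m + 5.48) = -0.0799999999999998*m^2 + 3.06*m + 7.87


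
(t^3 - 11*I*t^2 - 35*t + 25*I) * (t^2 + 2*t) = t^5 + 2*t^4 - 11*I*t^4 - 35*t^3 - 22*I*t^3 - 70*t^2 + 25*I*t^2 + 50*I*t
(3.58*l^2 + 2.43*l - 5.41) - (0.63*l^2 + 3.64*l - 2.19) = 2.95*l^2 - 1.21*l - 3.22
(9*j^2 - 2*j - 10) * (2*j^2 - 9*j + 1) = 18*j^4 - 85*j^3 + 7*j^2 + 88*j - 10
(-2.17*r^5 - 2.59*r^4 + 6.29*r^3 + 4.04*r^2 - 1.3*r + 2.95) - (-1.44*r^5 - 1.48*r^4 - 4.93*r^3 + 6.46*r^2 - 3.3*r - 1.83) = -0.73*r^5 - 1.11*r^4 + 11.22*r^3 - 2.42*r^2 + 2.0*r + 4.78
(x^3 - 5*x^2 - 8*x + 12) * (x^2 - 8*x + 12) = x^5 - 13*x^4 + 44*x^3 + 16*x^2 - 192*x + 144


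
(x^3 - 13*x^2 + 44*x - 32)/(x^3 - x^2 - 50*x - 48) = (x^2 - 5*x + 4)/(x^2 + 7*x + 6)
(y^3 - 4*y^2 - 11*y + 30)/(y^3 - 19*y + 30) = (y^2 - 2*y - 15)/(y^2 + 2*y - 15)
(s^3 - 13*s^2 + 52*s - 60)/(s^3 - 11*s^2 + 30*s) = (s - 2)/s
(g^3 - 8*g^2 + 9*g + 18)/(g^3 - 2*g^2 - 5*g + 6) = (g^2 - 5*g - 6)/(g^2 + g - 2)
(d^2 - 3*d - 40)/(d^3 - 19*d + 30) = (d - 8)/(d^2 - 5*d + 6)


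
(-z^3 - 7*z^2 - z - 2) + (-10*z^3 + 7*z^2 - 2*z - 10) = -11*z^3 - 3*z - 12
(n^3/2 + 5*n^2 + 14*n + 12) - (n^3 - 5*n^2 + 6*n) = -n^3/2 + 10*n^2 + 8*n + 12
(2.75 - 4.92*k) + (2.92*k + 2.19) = 4.94 - 2.0*k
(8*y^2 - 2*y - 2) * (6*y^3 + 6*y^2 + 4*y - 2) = 48*y^5 + 36*y^4 + 8*y^3 - 36*y^2 - 4*y + 4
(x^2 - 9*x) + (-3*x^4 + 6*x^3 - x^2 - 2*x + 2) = -3*x^4 + 6*x^3 - 11*x + 2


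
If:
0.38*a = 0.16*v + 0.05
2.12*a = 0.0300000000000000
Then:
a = 0.01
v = -0.28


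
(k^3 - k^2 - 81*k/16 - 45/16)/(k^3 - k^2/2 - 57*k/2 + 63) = (16*k^2 + 32*k + 15)/(8*(2*k^2 + 5*k - 42))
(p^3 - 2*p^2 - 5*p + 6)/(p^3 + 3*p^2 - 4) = (p - 3)/(p + 2)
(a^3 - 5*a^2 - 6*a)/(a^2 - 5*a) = (a^2 - 5*a - 6)/(a - 5)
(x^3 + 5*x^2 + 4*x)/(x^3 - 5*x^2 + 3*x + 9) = x*(x + 4)/(x^2 - 6*x + 9)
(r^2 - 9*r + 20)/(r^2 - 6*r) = (r^2 - 9*r + 20)/(r*(r - 6))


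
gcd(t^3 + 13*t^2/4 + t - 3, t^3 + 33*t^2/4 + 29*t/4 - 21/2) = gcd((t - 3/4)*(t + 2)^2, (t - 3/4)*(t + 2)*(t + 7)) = t^2 + 5*t/4 - 3/2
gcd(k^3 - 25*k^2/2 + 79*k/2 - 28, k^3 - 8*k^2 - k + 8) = k^2 - 9*k + 8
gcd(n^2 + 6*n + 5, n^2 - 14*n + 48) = 1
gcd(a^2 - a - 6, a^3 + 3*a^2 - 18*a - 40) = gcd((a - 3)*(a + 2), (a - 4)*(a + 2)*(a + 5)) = a + 2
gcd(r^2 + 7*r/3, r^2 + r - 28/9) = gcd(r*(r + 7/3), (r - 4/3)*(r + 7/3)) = r + 7/3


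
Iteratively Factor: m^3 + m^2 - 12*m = (m - 3)*(m^2 + 4*m) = m*(m - 3)*(m + 4)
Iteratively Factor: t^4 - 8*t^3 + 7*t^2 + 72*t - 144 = (t - 3)*(t^3 - 5*t^2 - 8*t + 48) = (t - 4)*(t - 3)*(t^2 - t - 12) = (t - 4)^2*(t - 3)*(t + 3)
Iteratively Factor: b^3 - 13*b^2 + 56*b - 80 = (b - 5)*(b^2 - 8*b + 16) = (b - 5)*(b - 4)*(b - 4)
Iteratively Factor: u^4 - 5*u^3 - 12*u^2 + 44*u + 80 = (u - 4)*(u^3 - u^2 - 16*u - 20) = (u - 4)*(u + 2)*(u^2 - 3*u - 10) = (u - 5)*(u - 4)*(u + 2)*(u + 2)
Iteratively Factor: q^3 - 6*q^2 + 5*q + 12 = (q - 4)*(q^2 - 2*q - 3) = (q - 4)*(q - 3)*(q + 1)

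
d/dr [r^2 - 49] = 2*r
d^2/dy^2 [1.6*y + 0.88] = 0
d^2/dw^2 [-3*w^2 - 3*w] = -6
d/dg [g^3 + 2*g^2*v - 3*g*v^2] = 3*g^2 + 4*g*v - 3*v^2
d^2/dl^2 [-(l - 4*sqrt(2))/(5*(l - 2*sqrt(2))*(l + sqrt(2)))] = 2*(-l^3 + 12*sqrt(2)*l^2 - 36*l + 28*sqrt(2))/(5*(l^6 - 3*sqrt(2)*l^5 - 6*l^4 + 22*sqrt(2)*l^3 + 24*l^2 - 48*sqrt(2)*l - 64))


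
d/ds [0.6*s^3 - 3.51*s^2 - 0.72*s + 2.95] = 1.8*s^2 - 7.02*s - 0.72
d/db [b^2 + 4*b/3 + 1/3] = 2*b + 4/3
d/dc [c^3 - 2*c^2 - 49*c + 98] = 3*c^2 - 4*c - 49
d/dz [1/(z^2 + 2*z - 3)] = 2*(-z - 1)/(z^2 + 2*z - 3)^2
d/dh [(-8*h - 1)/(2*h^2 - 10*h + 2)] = (4*h^2 + h - 13/2)/(h^4 - 10*h^3 + 27*h^2 - 10*h + 1)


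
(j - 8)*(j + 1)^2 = j^3 - 6*j^2 - 15*j - 8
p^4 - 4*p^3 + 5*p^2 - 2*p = p*(p - 2)*(p - 1)^2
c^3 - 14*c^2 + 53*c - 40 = (c - 8)*(c - 5)*(c - 1)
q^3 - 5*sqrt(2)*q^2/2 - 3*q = q*(q - 3*sqrt(2))*(q + sqrt(2)/2)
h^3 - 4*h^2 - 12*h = h*(h - 6)*(h + 2)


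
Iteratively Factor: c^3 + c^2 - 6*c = (c - 2)*(c^2 + 3*c) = c*(c - 2)*(c + 3)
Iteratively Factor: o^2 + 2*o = (o)*(o + 2)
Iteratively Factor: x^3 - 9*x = (x - 3)*(x^2 + 3*x) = x*(x - 3)*(x + 3)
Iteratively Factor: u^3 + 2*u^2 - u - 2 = (u + 2)*(u^2 - 1) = (u + 1)*(u + 2)*(u - 1)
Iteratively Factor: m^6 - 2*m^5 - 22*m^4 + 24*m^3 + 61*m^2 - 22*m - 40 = (m + 1)*(m^5 - 3*m^4 - 19*m^3 + 43*m^2 + 18*m - 40) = (m - 2)*(m + 1)*(m^4 - m^3 - 21*m^2 + m + 20) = (m - 5)*(m - 2)*(m + 1)*(m^3 + 4*m^2 - m - 4) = (m - 5)*(m - 2)*(m - 1)*(m + 1)*(m^2 + 5*m + 4) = (m - 5)*(m - 2)*(m - 1)*(m + 1)*(m + 4)*(m + 1)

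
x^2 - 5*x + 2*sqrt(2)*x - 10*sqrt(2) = (x - 5)*(x + 2*sqrt(2))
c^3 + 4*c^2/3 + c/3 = c*(c + 1/3)*(c + 1)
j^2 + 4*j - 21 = (j - 3)*(j + 7)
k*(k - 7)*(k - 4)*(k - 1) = k^4 - 12*k^3 + 39*k^2 - 28*k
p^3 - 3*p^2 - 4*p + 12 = (p - 3)*(p - 2)*(p + 2)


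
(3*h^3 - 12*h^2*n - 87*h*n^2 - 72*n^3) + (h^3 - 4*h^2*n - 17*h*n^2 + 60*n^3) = 4*h^3 - 16*h^2*n - 104*h*n^2 - 12*n^3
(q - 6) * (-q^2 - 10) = -q^3 + 6*q^2 - 10*q + 60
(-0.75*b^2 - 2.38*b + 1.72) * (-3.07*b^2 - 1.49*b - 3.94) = 2.3025*b^4 + 8.4241*b^3 + 1.2208*b^2 + 6.8144*b - 6.7768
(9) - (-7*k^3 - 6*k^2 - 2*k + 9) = 7*k^3 + 6*k^2 + 2*k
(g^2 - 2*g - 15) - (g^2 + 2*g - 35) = 20 - 4*g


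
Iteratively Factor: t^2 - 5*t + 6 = (t - 3)*(t - 2)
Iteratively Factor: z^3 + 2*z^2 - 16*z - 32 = (z + 2)*(z^2 - 16) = (z + 2)*(z + 4)*(z - 4)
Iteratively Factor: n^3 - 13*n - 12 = (n - 4)*(n^2 + 4*n + 3) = (n - 4)*(n + 3)*(n + 1)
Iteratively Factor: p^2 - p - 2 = (p - 2)*(p + 1)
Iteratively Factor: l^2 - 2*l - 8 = (l + 2)*(l - 4)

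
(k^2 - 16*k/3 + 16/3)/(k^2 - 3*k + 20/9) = 3*(k - 4)/(3*k - 5)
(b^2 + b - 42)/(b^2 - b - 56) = (b - 6)/(b - 8)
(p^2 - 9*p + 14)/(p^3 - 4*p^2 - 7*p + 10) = (p^2 - 9*p + 14)/(p^3 - 4*p^2 - 7*p + 10)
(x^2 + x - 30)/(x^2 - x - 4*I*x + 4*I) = (x^2 + x - 30)/(x^2 - x - 4*I*x + 4*I)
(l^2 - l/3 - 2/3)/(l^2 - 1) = (l + 2/3)/(l + 1)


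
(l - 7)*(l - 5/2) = l^2 - 19*l/2 + 35/2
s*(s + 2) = s^2 + 2*s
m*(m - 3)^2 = m^3 - 6*m^2 + 9*m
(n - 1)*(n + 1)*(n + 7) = n^3 + 7*n^2 - n - 7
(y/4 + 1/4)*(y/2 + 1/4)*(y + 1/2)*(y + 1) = y^4/8 + 3*y^3/8 + 13*y^2/32 + 3*y/16 + 1/32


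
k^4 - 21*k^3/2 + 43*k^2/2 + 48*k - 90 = (k - 6)*(k - 5)*(k - 3/2)*(k + 2)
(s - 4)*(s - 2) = s^2 - 6*s + 8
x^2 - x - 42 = (x - 7)*(x + 6)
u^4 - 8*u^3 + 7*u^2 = u^2*(u - 7)*(u - 1)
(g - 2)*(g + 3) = g^2 + g - 6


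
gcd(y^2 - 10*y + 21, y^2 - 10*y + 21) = y^2 - 10*y + 21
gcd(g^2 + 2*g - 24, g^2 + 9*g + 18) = g + 6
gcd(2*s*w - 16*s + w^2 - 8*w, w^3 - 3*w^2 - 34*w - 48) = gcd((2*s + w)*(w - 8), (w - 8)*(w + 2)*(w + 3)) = w - 8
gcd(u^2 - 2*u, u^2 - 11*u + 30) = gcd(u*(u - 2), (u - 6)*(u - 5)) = 1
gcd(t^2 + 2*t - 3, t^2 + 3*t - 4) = t - 1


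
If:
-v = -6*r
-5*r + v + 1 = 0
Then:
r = -1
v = -6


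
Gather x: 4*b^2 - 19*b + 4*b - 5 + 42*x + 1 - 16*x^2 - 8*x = 4*b^2 - 15*b - 16*x^2 + 34*x - 4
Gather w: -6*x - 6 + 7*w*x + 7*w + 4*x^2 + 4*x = w*(7*x + 7) + 4*x^2 - 2*x - 6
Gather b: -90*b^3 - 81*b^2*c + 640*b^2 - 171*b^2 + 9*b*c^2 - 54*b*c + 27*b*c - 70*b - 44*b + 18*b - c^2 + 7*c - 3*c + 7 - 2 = -90*b^3 + b^2*(469 - 81*c) + b*(9*c^2 - 27*c - 96) - c^2 + 4*c + 5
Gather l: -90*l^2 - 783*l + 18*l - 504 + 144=-90*l^2 - 765*l - 360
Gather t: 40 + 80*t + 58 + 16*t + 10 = 96*t + 108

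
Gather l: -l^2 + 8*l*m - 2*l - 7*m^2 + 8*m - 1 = -l^2 + l*(8*m - 2) - 7*m^2 + 8*m - 1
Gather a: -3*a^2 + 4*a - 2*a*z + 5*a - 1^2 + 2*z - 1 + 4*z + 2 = -3*a^2 + a*(9 - 2*z) + 6*z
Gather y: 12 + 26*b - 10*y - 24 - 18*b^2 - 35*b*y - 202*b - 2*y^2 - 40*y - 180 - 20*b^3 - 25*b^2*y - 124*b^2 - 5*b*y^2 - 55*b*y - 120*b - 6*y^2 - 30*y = -20*b^3 - 142*b^2 - 296*b + y^2*(-5*b - 8) + y*(-25*b^2 - 90*b - 80) - 192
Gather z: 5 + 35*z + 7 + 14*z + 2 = 49*z + 14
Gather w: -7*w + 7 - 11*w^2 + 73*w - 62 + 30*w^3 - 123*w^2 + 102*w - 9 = 30*w^3 - 134*w^2 + 168*w - 64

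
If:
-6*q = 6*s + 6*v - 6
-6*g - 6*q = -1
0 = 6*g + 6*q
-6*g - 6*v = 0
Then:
No Solution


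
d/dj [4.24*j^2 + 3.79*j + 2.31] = 8.48*j + 3.79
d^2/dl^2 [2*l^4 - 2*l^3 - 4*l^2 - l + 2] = 24*l^2 - 12*l - 8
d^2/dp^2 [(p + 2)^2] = 2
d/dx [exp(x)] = exp(x)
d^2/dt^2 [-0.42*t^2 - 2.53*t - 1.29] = -0.840000000000000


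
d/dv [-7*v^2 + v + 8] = 1 - 14*v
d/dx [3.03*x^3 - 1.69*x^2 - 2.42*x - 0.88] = 9.09*x^2 - 3.38*x - 2.42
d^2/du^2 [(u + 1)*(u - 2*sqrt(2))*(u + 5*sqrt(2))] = 6*u + 2 + 6*sqrt(2)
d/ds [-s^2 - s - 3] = -2*s - 1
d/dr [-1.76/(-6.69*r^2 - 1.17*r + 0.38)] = (-23.5488*r - 2.0592)/(6.69*r^2 + 1.17*r - 0.38)^2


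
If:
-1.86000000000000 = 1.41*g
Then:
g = -1.32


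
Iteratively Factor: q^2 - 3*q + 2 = (q - 2)*(q - 1)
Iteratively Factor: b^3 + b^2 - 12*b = (b - 3)*(b^2 + 4*b) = b*(b - 3)*(b + 4)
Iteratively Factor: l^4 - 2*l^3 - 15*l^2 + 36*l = (l + 4)*(l^3 - 6*l^2 + 9*l) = (l - 3)*(l + 4)*(l^2 - 3*l) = (l - 3)^2*(l + 4)*(l)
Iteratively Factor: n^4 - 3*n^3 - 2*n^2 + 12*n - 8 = (n - 2)*(n^3 - n^2 - 4*n + 4) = (n - 2)^2*(n^2 + n - 2) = (n - 2)^2*(n - 1)*(n + 2)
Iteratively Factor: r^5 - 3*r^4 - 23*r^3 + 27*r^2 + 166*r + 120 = (r - 5)*(r^4 + 2*r^3 - 13*r^2 - 38*r - 24) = (r - 5)*(r + 1)*(r^3 + r^2 - 14*r - 24) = (r - 5)*(r + 1)*(r + 2)*(r^2 - r - 12) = (r - 5)*(r - 4)*(r + 1)*(r + 2)*(r + 3)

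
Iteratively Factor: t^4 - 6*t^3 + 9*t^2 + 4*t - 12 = (t - 2)*(t^3 - 4*t^2 + t + 6) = (t - 3)*(t - 2)*(t^2 - t - 2) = (t - 3)*(t - 2)*(t + 1)*(t - 2)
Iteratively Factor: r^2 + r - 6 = (r + 3)*(r - 2)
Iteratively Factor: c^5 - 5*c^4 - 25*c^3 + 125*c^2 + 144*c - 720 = (c + 3)*(c^4 - 8*c^3 - c^2 + 128*c - 240) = (c + 3)*(c + 4)*(c^3 - 12*c^2 + 47*c - 60) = (c - 5)*(c + 3)*(c + 4)*(c^2 - 7*c + 12) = (c - 5)*(c - 3)*(c + 3)*(c + 4)*(c - 4)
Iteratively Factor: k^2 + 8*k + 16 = (k + 4)*(k + 4)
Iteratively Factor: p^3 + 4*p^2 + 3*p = (p + 3)*(p^2 + p) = p*(p + 3)*(p + 1)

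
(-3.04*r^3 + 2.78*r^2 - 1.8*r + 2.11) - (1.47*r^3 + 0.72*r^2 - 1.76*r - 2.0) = -4.51*r^3 + 2.06*r^2 - 0.04*r + 4.11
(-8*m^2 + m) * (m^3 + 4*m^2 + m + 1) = -8*m^5 - 31*m^4 - 4*m^3 - 7*m^2 + m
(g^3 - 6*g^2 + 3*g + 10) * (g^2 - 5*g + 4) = g^5 - 11*g^4 + 37*g^3 - 29*g^2 - 38*g + 40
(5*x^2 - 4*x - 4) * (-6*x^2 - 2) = -30*x^4 + 24*x^3 + 14*x^2 + 8*x + 8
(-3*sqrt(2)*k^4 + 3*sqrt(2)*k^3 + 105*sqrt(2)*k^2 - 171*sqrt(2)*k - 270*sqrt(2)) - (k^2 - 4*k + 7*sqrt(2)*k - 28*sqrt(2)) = -3*sqrt(2)*k^4 + 3*sqrt(2)*k^3 - k^2 + 105*sqrt(2)*k^2 - 178*sqrt(2)*k + 4*k - 242*sqrt(2)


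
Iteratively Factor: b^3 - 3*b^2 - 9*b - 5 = (b + 1)*(b^2 - 4*b - 5) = (b - 5)*(b + 1)*(b + 1)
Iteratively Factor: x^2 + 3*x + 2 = (x + 1)*(x + 2)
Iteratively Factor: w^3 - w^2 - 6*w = (w)*(w^2 - w - 6) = w*(w - 3)*(w + 2)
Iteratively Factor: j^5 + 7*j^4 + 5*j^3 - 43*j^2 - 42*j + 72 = (j - 2)*(j^4 + 9*j^3 + 23*j^2 + 3*j - 36) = (j - 2)*(j - 1)*(j^3 + 10*j^2 + 33*j + 36) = (j - 2)*(j - 1)*(j + 3)*(j^2 + 7*j + 12) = (j - 2)*(j - 1)*(j + 3)^2*(j + 4)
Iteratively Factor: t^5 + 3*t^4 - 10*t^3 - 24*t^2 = (t - 3)*(t^4 + 6*t^3 + 8*t^2) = (t - 3)*(t + 2)*(t^3 + 4*t^2) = (t - 3)*(t + 2)*(t + 4)*(t^2) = t*(t - 3)*(t + 2)*(t + 4)*(t)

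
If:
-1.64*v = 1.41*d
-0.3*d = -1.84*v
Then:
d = 0.00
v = 0.00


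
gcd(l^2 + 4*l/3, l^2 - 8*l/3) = l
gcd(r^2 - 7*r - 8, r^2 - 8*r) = r - 8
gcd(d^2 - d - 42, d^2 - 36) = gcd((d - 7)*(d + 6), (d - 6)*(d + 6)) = d + 6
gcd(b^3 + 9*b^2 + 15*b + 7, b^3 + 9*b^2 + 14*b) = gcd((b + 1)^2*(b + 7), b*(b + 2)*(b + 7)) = b + 7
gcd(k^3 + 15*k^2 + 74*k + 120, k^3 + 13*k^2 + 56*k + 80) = k^2 + 9*k + 20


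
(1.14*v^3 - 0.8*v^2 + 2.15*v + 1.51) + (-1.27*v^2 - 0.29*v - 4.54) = 1.14*v^3 - 2.07*v^2 + 1.86*v - 3.03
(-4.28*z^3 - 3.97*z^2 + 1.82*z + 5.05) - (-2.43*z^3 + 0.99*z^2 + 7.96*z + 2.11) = -1.85*z^3 - 4.96*z^2 - 6.14*z + 2.94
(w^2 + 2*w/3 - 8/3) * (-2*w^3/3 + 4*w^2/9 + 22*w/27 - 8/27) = -2*w^5/3 + 26*w^3/9 - 76*w^2/81 - 64*w/27 + 64/81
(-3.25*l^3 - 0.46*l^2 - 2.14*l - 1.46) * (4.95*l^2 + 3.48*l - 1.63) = -16.0875*l^5 - 13.587*l^4 - 6.8963*l^3 - 13.9244*l^2 - 1.5926*l + 2.3798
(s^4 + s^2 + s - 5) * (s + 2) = s^5 + 2*s^4 + s^3 + 3*s^2 - 3*s - 10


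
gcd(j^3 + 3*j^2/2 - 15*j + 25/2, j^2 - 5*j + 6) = 1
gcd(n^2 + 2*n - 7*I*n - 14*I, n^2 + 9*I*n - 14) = 1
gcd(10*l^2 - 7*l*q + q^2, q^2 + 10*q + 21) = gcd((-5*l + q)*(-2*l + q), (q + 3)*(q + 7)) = 1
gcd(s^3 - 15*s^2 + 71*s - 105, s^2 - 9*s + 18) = s - 3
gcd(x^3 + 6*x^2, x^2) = x^2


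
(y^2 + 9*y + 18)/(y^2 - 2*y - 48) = (y + 3)/(y - 8)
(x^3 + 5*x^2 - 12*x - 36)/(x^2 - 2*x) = (x^3 + 5*x^2 - 12*x - 36)/(x*(x - 2))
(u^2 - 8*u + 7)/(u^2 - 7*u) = (u - 1)/u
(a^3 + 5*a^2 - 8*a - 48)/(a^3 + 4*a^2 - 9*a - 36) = (a + 4)/(a + 3)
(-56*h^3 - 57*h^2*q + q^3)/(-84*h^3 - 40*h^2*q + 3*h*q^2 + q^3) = (-8*h^2 - 7*h*q + q^2)/(-12*h^2 - 4*h*q + q^2)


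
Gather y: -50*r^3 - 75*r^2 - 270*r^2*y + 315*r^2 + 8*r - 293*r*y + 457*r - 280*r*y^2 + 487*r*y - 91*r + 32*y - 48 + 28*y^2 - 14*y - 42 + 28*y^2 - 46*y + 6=-50*r^3 + 240*r^2 + 374*r + y^2*(56 - 280*r) + y*(-270*r^2 + 194*r - 28) - 84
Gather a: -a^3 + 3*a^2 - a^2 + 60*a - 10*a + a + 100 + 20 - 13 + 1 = -a^3 + 2*a^2 + 51*a + 108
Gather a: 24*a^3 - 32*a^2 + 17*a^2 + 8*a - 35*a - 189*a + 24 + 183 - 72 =24*a^3 - 15*a^2 - 216*a + 135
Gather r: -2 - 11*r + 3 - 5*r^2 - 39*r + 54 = -5*r^2 - 50*r + 55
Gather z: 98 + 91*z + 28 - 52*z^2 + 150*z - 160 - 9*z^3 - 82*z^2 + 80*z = -9*z^3 - 134*z^2 + 321*z - 34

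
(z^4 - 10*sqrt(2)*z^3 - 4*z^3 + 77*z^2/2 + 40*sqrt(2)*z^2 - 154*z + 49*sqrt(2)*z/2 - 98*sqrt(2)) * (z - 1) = z^5 - 10*sqrt(2)*z^4 - 5*z^4 + 85*z^3/2 + 50*sqrt(2)*z^3 - 385*z^2/2 - 31*sqrt(2)*z^2/2 - 245*sqrt(2)*z/2 + 154*z + 98*sqrt(2)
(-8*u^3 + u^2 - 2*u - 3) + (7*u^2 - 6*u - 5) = -8*u^3 + 8*u^2 - 8*u - 8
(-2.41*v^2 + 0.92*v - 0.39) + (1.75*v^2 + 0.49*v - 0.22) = -0.66*v^2 + 1.41*v - 0.61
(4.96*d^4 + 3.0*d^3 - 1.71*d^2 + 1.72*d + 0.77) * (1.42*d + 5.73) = 7.0432*d^5 + 32.6808*d^4 + 14.7618*d^3 - 7.3559*d^2 + 10.949*d + 4.4121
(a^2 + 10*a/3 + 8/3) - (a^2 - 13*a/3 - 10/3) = 23*a/3 + 6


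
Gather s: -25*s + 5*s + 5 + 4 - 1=8 - 20*s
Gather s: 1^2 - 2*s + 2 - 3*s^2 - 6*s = -3*s^2 - 8*s + 3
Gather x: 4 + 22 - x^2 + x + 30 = -x^2 + x + 56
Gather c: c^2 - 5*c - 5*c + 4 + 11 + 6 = c^2 - 10*c + 21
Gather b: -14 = -14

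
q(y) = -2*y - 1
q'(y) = -2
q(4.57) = -10.14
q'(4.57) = -2.00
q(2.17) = -5.34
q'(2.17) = -2.00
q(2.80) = -6.60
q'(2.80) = -2.00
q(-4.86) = 8.72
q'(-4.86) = -2.00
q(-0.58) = 0.16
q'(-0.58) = -2.00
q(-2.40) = 3.80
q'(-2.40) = -2.00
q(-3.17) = 5.34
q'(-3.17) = -2.00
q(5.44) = -11.88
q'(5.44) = -2.00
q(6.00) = -13.00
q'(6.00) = -2.00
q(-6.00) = 11.00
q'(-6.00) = -2.00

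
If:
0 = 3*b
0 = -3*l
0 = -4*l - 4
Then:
No Solution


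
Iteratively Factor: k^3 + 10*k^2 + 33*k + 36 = (k + 4)*(k^2 + 6*k + 9) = (k + 3)*(k + 4)*(k + 3)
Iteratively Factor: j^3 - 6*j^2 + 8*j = (j)*(j^2 - 6*j + 8) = j*(j - 2)*(j - 4)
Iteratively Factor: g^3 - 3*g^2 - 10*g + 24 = (g + 3)*(g^2 - 6*g + 8) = (g - 2)*(g + 3)*(g - 4)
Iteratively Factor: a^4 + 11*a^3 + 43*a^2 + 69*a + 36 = (a + 4)*(a^3 + 7*a^2 + 15*a + 9) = (a + 3)*(a + 4)*(a^2 + 4*a + 3) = (a + 1)*(a + 3)*(a + 4)*(a + 3)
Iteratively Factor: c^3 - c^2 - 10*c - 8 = (c + 1)*(c^2 - 2*c - 8) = (c + 1)*(c + 2)*(c - 4)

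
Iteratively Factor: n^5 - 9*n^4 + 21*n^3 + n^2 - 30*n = (n - 2)*(n^4 - 7*n^3 + 7*n^2 + 15*n) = (n - 5)*(n - 2)*(n^3 - 2*n^2 - 3*n) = (n - 5)*(n - 2)*(n + 1)*(n^2 - 3*n) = (n - 5)*(n - 3)*(n - 2)*(n + 1)*(n)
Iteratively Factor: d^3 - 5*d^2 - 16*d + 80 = (d - 4)*(d^2 - d - 20) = (d - 4)*(d + 4)*(d - 5)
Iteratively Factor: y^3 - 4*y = (y)*(y^2 - 4) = y*(y - 2)*(y + 2)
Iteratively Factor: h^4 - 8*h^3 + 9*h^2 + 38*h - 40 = (h + 2)*(h^3 - 10*h^2 + 29*h - 20) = (h - 5)*(h + 2)*(h^2 - 5*h + 4) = (h - 5)*(h - 4)*(h + 2)*(h - 1)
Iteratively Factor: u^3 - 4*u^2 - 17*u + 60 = (u + 4)*(u^2 - 8*u + 15) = (u - 3)*(u + 4)*(u - 5)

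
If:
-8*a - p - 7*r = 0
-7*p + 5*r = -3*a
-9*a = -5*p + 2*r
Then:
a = 0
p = 0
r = 0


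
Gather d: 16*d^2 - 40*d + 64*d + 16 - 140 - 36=16*d^2 + 24*d - 160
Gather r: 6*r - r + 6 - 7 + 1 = 5*r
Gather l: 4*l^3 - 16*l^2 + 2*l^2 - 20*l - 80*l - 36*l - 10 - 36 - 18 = 4*l^3 - 14*l^2 - 136*l - 64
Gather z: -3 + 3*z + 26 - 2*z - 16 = z + 7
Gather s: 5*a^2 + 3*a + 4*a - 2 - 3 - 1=5*a^2 + 7*a - 6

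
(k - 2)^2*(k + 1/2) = k^3 - 7*k^2/2 + 2*k + 2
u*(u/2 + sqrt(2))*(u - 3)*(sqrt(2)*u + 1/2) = sqrt(2)*u^4/2 - 3*sqrt(2)*u^3/2 + 9*u^3/4 - 27*u^2/4 + sqrt(2)*u^2/2 - 3*sqrt(2)*u/2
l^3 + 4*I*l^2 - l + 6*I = (l - I)*(l + 2*I)*(l + 3*I)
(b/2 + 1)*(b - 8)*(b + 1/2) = b^3/2 - 11*b^2/4 - 19*b/2 - 4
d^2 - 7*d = d*(d - 7)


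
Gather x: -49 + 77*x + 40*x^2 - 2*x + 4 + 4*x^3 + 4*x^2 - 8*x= 4*x^3 + 44*x^2 + 67*x - 45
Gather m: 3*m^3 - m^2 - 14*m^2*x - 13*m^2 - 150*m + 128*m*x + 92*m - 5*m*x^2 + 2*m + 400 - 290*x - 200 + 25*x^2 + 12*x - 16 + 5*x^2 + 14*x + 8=3*m^3 + m^2*(-14*x - 14) + m*(-5*x^2 + 128*x - 56) + 30*x^2 - 264*x + 192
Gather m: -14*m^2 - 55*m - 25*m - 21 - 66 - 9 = -14*m^2 - 80*m - 96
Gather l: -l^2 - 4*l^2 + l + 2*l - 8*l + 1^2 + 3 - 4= -5*l^2 - 5*l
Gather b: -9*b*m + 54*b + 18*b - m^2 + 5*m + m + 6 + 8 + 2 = b*(72 - 9*m) - m^2 + 6*m + 16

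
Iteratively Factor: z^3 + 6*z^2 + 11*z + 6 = (z + 3)*(z^2 + 3*z + 2) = (z + 2)*(z + 3)*(z + 1)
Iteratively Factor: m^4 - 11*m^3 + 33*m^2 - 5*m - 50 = (m - 5)*(m^3 - 6*m^2 + 3*m + 10) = (m - 5)*(m + 1)*(m^2 - 7*m + 10) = (m - 5)*(m - 2)*(m + 1)*(m - 5)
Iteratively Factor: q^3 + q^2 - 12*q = (q)*(q^2 + q - 12) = q*(q - 3)*(q + 4)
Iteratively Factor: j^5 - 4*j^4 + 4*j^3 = (j)*(j^4 - 4*j^3 + 4*j^2) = j^2*(j^3 - 4*j^2 + 4*j) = j^3*(j^2 - 4*j + 4) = j^3*(j - 2)*(j - 2)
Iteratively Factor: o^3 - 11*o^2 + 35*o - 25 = (o - 1)*(o^2 - 10*o + 25) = (o - 5)*(o - 1)*(o - 5)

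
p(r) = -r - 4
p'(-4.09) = -1.00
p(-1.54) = -2.46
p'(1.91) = -1.00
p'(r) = -1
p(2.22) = -6.22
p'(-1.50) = -1.00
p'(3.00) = -1.00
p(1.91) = -5.91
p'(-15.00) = -1.00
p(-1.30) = -2.70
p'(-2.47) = -1.00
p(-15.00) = 11.00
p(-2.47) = -1.53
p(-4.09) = 0.09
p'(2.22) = -1.00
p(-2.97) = -1.03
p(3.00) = -7.00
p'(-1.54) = -1.00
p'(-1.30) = -1.00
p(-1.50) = -2.50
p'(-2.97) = -1.00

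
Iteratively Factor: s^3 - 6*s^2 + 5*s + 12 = (s - 3)*(s^2 - 3*s - 4) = (s - 4)*(s - 3)*(s + 1)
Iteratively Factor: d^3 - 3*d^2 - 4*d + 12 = (d - 2)*(d^2 - d - 6) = (d - 2)*(d + 2)*(d - 3)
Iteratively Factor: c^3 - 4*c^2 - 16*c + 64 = (c - 4)*(c^2 - 16) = (c - 4)^2*(c + 4)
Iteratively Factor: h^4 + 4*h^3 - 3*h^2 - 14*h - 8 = (h + 4)*(h^3 - 3*h - 2) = (h - 2)*(h + 4)*(h^2 + 2*h + 1) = (h - 2)*(h + 1)*(h + 4)*(h + 1)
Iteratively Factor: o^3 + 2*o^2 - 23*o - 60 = (o - 5)*(o^2 + 7*o + 12) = (o - 5)*(o + 4)*(o + 3)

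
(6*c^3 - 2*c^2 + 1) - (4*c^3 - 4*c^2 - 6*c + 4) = 2*c^3 + 2*c^2 + 6*c - 3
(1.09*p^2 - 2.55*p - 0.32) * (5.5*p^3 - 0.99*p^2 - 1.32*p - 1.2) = 5.995*p^5 - 15.1041*p^4 - 0.674300000000001*p^3 + 2.3748*p^2 + 3.4824*p + 0.384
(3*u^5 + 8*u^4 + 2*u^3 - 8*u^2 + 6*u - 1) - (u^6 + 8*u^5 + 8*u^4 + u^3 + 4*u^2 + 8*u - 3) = -u^6 - 5*u^5 + u^3 - 12*u^2 - 2*u + 2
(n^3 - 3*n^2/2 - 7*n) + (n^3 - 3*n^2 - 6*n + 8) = 2*n^3 - 9*n^2/2 - 13*n + 8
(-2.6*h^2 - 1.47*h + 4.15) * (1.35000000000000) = -3.51*h^2 - 1.9845*h + 5.6025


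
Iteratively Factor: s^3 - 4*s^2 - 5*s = (s - 5)*(s^2 + s) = s*(s - 5)*(s + 1)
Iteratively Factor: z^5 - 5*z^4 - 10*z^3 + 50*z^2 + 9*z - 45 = (z + 3)*(z^4 - 8*z^3 + 14*z^2 + 8*z - 15) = (z + 1)*(z + 3)*(z^3 - 9*z^2 + 23*z - 15) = (z - 1)*(z + 1)*(z + 3)*(z^2 - 8*z + 15) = (z - 5)*(z - 1)*(z + 1)*(z + 3)*(z - 3)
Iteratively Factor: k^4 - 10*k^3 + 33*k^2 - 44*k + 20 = (k - 1)*(k^3 - 9*k^2 + 24*k - 20) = (k - 5)*(k - 1)*(k^2 - 4*k + 4) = (k - 5)*(k - 2)*(k - 1)*(k - 2)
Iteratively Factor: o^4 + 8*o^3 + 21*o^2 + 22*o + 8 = (o + 2)*(o^3 + 6*o^2 + 9*o + 4) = (o + 2)*(o + 4)*(o^2 + 2*o + 1) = (o + 1)*(o + 2)*(o + 4)*(o + 1)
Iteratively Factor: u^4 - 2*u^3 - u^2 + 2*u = (u - 2)*(u^3 - u) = (u - 2)*(u + 1)*(u^2 - u) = u*(u - 2)*(u + 1)*(u - 1)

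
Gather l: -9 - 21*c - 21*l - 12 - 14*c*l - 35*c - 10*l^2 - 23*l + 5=-56*c - 10*l^2 + l*(-14*c - 44) - 16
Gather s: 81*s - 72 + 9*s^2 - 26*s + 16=9*s^2 + 55*s - 56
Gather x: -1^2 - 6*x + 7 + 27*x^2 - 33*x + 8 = 27*x^2 - 39*x + 14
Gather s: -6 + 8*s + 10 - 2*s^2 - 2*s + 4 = -2*s^2 + 6*s + 8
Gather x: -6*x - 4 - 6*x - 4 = -12*x - 8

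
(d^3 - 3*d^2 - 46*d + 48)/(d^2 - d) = d - 2 - 48/d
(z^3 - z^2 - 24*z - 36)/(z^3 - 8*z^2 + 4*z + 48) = (z + 3)/(z - 4)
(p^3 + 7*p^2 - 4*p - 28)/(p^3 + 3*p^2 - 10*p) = (p^2 + 9*p + 14)/(p*(p + 5))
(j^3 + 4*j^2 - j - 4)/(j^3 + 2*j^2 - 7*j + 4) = (j + 1)/(j - 1)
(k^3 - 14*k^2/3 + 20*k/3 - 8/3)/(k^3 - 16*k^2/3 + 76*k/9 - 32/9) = 3*(k - 2)/(3*k - 8)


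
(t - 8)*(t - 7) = t^2 - 15*t + 56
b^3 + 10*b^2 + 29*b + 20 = (b + 1)*(b + 4)*(b + 5)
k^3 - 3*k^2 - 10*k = k*(k - 5)*(k + 2)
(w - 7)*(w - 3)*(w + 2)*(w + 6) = w^4 - 2*w^3 - 47*w^2 + 48*w + 252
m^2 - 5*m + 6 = (m - 3)*(m - 2)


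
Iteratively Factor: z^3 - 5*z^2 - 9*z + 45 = (z - 5)*(z^2 - 9) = (z - 5)*(z - 3)*(z + 3)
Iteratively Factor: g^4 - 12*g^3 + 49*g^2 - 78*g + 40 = (g - 4)*(g^3 - 8*g^2 + 17*g - 10) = (g - 4)*(g - 2)*(g^2 - 6*g + 5) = (g - 4)*(g - 2)*(g - 1)*(g - 5)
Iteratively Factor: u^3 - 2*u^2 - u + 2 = (u - 1)*(u^2 - u - 2) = (u - 2)*(u - 1)*(u + 1)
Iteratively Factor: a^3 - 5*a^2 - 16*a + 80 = (a - 4)*(a^2 - a - 20) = (a - 5)*(a - 4)*(a + 4)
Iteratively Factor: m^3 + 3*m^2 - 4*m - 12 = (m + 3)*(m^2 - 4) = (m - 2)*(m + 3)*(m + 2)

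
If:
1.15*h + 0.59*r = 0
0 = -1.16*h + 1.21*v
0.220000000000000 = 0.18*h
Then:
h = 1.22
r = -2.38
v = 1.17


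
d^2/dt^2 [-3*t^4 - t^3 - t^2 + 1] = -36*t^2 - 6*t - 2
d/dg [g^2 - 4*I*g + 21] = 2*g - 4*I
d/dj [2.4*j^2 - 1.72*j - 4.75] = 4.8*j - 1.72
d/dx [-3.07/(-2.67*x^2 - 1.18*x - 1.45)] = (-16.3938*x - 3.6226)/(2.67*x^2 + 1.18*x + 1.45)^2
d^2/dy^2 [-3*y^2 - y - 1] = -6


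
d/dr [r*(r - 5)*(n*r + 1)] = 3*n*r^2 - 10*n*r + 2*r - 5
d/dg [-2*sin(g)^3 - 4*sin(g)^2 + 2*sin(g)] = 2*(-3*sin(g)^2 - 4*sin(g) + 1)*cos(g)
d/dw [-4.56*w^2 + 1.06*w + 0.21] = 1.06 - 9.12*w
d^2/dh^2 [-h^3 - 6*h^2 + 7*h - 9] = -6*h - 12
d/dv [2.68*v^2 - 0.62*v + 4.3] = 5.36*v - 0.62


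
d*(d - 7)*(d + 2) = d^3 - 5*d^2 - 14*d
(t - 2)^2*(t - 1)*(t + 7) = t^4 + 2*t^3 - 27*t^2 + 52*t - 28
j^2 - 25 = (j - 5)*(j + 5)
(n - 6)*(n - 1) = n^2 - 7*n + 6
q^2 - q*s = q*(q - s)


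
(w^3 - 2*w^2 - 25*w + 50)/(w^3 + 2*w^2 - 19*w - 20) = (w^2 - 7*w + 10)/(w^2 - 3*w - 4)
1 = 1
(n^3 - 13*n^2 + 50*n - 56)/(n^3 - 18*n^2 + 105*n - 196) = (n - 2)/(n - 7)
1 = 1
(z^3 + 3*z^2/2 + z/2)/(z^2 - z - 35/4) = 2*z*(2*z^2 + 3*z + 1)/(4*z^2 - 4*z - 35)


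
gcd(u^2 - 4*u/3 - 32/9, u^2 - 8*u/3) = u - 8/3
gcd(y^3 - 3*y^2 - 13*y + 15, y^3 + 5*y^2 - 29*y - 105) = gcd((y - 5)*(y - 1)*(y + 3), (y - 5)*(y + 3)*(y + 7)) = y^2 - 2*y - 15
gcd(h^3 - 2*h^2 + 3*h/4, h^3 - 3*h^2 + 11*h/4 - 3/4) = h^2 - 2*h + 3/4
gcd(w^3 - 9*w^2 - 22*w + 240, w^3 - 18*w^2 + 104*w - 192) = w^2 - 14*w + 48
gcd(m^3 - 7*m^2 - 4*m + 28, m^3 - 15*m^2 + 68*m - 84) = m^2 - 9*m + 14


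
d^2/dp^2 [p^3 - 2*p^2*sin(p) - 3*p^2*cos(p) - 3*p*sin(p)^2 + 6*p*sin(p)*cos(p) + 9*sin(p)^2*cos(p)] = 2*p^2*sin(p) + 3*p^2*cos(p) + 12*p*sin(p) - 12*p*sin(2*p) - 8*p*cos(p) - 6*p*cos(2*p) + 6*p - 4*sin(p) - 6*sin(2*p) - 33*cos(p)/4 + 12*cos(2*p) + 81*cos(3*p)/4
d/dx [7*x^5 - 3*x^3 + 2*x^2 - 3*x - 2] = 35*x^4 - 9*x^2 + 4*x - 3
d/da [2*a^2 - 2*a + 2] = 4*a - 2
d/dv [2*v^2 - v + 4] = 4*v - 1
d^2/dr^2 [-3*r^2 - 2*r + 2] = -6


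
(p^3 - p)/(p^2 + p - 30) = (p^3 - p)/(p^2 + p - 30)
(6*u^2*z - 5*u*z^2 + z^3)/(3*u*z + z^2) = (6*u^2 - 5*u*z + z^2)/(3*u + z)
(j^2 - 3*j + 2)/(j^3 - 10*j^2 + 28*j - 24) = (j - 1)/(j^2 - 8*j + 12)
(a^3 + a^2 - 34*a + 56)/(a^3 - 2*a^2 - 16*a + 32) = (a + 7)/(a + 4)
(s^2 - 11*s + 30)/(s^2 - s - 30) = (s - 5)/(s + 5)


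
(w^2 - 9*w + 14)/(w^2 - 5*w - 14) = (w - 2)/(w + 2)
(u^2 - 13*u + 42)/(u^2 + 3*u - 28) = (u^2 - 13*u + 42)/(u^2 + 3*u - 28)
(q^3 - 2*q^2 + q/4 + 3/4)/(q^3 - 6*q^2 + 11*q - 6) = (q^2 - q - 3/4)/(q^2 - 5*q + 6)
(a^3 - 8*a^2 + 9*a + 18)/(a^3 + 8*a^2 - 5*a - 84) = (a^2 - 5*a - 6)/(a^2 + 11*a + 28)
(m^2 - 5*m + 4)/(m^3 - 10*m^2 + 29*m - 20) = 1/(m - 5)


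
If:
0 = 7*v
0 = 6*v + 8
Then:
No Solution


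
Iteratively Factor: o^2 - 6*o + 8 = (o - 2)*(o - 4)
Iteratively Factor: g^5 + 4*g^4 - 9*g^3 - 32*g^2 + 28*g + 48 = (g + 4)*(g^4 - 9*g^2 + 4*g + 12) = (g + 1)*(g + 4)*(g^3 - g^2 - 8*g + 12) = (g - 2)*(g + 1)*(g + 4)*(g^2 + g - 6) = (g - 2)^2*(g + 1)*(g + 4)*(g + 3)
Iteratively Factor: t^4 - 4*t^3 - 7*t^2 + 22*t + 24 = (t - 3)*(t^3 - t^2 - 10*t - 8) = (t - 3)*(t + 1)*(t^2 - 2*t - 8) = (t - 3)*(t + 1)*(t + 2)*(t - 4)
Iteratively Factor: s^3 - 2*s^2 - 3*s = (s)*(s^2 - 2*s - 3) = s*(s + 1)*(s - 3)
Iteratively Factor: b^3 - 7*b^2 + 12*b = (b - 3)*(b^2 - 4*b) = (b - 4)*(b - 3)*(b)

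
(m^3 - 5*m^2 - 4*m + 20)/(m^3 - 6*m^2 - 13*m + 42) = (m^2 - 3*m - 10)/(m^2 - 4*m - 21)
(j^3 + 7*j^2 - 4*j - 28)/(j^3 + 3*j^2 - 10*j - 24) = (j^2 + 5*j - 14)/(j^2 + j - 12)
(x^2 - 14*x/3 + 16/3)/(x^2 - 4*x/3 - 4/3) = (3*x - 8)/(3*x + 2)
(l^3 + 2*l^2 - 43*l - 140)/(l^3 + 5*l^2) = 1 - 3/l - 28/l^2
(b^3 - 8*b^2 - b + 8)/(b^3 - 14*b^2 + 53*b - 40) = (b + 1)/(b - 5)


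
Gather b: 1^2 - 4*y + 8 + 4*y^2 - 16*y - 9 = 4*y^2 - 20*y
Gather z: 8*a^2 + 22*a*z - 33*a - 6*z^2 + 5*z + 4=8*a^2 - 33*a - 6*z^2 + z*(22*a + 5) + 4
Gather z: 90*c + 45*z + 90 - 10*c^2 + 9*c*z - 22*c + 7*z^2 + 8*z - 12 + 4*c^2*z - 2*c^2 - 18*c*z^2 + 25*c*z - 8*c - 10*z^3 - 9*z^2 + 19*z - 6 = -12*c^2 + 60*c - 10*z^3 + z^2*(-18*c - 2) + z*(4*c^2 + 34*c + 72) + 72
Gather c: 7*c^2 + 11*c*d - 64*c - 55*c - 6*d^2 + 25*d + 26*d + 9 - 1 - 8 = 7*c^2 + c*(11*d - 119) - 6*d^2 + 51*d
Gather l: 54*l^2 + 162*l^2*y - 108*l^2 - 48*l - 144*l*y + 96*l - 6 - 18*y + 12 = l^2*(162*y - 54) + l*(48 - 144*y) - 18*y + 6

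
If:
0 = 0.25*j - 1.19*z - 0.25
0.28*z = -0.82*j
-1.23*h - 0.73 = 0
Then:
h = -0.59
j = 0.07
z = -0.20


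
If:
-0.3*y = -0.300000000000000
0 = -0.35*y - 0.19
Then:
No Solution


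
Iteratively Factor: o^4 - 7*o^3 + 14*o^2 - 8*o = (o - 2)*(o^3 - 5*o^2 + 4*o) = (o - 2)*(o - 1)*(o^2 - 4*o) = o*(o - 2)*(o - 1)*(o - 4)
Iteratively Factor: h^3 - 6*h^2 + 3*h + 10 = (h - 5)*(h^2 - h - 2) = (h - 5)*(h - 2)*(h + 1)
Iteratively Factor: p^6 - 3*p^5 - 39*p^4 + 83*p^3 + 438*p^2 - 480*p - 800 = (p + 1)*(p^5 - 4*p^4 - 35*p^3 + 118*p^2 + 320*p - 800) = (p + 1)*(p + 4)*(p^4 - 8*p^3 - 3*p^2 + 130*p - 200) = (p - 5)*(p + 1)*(p + 4)*(p^3 - 3*p^2 - 18*p + 40) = (p - 5)^2*(p + 1)*(p + 4)*(p^2 + 2*p - 8) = (p - 5)^2*(p - 2)*(p + 1)*(p + 4)*(p + 4)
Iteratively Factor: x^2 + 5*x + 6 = (x + 3)*(x + 2)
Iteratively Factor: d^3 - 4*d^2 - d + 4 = (d - 1)*(d^2 - 3*d - 4) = (d - 1)*(d + 1)*(d - 4)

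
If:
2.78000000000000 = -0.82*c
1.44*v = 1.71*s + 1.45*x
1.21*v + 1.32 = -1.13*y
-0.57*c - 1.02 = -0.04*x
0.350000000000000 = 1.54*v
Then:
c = -3.39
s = 19.53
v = 0.23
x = -22.81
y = -1.41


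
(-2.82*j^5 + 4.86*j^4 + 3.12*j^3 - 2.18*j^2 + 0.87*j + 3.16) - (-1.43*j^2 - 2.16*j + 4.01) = -2.82*j^5 + 4.86*j^4 + 3.12*j^3 - 0.75*j^2 + 3.03*j - 0.85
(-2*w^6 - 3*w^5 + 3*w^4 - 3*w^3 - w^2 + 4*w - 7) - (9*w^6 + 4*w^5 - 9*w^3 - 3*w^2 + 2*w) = -11*w^6 - 7*w^5 + 3*w^4 + 6*w^3 + 2*w^2 + 2*w - 7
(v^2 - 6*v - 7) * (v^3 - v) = v^5 - 6*v^4 - 8*v^3 + 6*v^2 + 7*v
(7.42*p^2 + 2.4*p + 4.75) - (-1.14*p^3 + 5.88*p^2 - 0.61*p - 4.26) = 1.14*p^3 + 1.54*p^2 + 3.01*p + 9.01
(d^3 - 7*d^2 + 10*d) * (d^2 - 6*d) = d^5 - 13*d^4 + 52*d^3 - 60*d^2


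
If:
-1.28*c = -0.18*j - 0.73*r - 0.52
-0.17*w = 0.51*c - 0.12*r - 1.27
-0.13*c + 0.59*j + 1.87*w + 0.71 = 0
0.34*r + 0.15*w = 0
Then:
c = 5.97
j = 25.31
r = 3.51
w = -7.95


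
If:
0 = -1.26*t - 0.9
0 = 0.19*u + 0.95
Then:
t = -0.71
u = -5.00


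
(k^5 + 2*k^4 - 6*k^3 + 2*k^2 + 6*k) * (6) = 6*k^5 + 12*k^4 - 36*k^3 + 12*k^2 + 36*k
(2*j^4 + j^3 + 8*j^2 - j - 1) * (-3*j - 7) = -6*j^5 - 17*j^4 - 31*j^3 - 53*j^2 + 10*j + 7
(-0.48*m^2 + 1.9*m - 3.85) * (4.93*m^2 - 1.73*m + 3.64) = -2.3664*m^4 + 10.1974*m^3 - 24.0147*m^2 + 13.5765*m - 14.014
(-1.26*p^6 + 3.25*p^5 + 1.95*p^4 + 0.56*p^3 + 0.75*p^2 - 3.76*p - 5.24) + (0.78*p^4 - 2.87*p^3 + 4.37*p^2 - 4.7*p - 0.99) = -1.26*p^6 + 3.25*p^5 + 2.73*p^4 - 2.31*p^3 + 5.12*p^2 - 8.46*p - 6.23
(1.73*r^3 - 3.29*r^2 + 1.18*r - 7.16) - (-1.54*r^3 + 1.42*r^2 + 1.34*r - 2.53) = 3.27*r^3 - 4.71*r^2 - 0.16*r - 4.63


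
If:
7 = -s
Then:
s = -7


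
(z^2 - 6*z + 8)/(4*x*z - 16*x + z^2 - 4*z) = (z - 2)/(4*x + z)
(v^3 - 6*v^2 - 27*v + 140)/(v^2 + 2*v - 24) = (v^2 - 2*v - 35)/(v + 6)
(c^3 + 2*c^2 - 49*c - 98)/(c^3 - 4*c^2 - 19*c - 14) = (c + 7)/(c + 1)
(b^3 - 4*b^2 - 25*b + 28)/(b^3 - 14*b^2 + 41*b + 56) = (b^2 + 3*b - 4)/(b^2 - 7*b - 8)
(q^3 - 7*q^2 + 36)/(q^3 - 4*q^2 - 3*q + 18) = (q - 6)/(q - 3)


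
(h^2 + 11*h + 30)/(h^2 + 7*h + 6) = (h + 5)/(h + 1)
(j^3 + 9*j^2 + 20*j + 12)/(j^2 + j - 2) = (j^2 + 7*j + 6)/(j - 1)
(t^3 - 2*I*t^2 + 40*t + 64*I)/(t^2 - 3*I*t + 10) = (t^2 - 4*I*t + 32)/(t - 5*I)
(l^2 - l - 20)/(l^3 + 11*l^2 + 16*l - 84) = (l^2 - l - 20)/(l^3 + 11*l^2 + 16*l - 84)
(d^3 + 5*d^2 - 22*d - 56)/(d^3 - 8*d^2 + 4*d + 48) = (d + 7)/(d - 6)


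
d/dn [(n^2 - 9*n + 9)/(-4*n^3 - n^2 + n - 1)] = 4*n*(n^3 - 18*n^2 + 25*n + 4)/(16*n^6 + 8*n^5 - 7*n^4 + 6*n^3 + 3*n^2 - 2*n + 1)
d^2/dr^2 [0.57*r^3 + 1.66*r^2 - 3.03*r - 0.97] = 3.42*r + 3.32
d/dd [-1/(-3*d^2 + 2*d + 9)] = 2*(1 - 3*d)/(-3*d^2 + 2*d + 9)^2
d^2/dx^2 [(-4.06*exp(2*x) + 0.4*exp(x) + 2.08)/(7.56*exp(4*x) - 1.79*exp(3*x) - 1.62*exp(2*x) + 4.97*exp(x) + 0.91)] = (-928.174464*exp(9*x) + 370.577592*exp(8*x) + 1630.626074*exp(7*x) + 1342.825468*exp(6*x) + 76.1412360000001*exp(5*x) - 175.723498000001*exp(4*x) - 356.66251*exp(3*x) - 71.296134*exp(2*x) + 48.385792*exp(x) - 9.075976)*exp(x)/(432.081216*exp(12*x) - 306.914832*exp(11*x) - 205.097508*exp(10*x) + 977.959765*exp(9*x) - 203.557374*exp(8*x) - 405.418305*exp(7*x) + 584.314401*exp(6*x) + 127.468551*exp(5*x) - 142.674252*exp(4*x) + 74.355932*exp(3*x) + 63.408891*exp(2*x) + 12.346971*exp(x) + 0.753571)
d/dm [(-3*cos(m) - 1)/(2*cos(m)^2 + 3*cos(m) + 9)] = (6*sin(m)^2 - 4*cos(m) + 18)*sin(m)/(3*cos(m) + cos(2*m) + 10)^2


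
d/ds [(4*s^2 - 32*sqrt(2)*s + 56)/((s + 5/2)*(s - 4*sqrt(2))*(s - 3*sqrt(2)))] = 8*(-2*s^4 + 32*sqrt(2)*s^3 - 260*s^2 + 5*sqrt(2)*s^2 + 100*s + 392*sqrt(2)*s - 672 - 470*sqrt(2))/(4*s^6 - 56*sqrt(2)*s^5 + 20*s^5 - 280*sqrt(2)*s^4 + 609*s^4 - 1694*sqrt(2)*s^3 + 2920*s^3 - 6720*sqrt(2)*s^2 + 5954*s^2 - 8400*sqrt(2)*s + 11520*s + 14400)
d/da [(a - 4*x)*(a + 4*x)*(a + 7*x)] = 3*a^2 + 14*a*x - 16*x^2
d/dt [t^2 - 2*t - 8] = 2*t - 2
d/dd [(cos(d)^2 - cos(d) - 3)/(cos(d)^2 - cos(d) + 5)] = 8*(1 - 2*cos(d))*sin(d)/(sin(d)^2 + cos(d) - 6)^2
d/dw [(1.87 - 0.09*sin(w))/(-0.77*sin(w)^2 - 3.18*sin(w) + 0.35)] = (-0.0693*sin(w)^2 + 2.8798*sin(w) + 5.9151)*cos(w)/(0.5929*sin(w)^4 + 4.8972*sin(w)^3 + 9.5734*sin(w)^2 - 2.226*sin(w) + 0.1225)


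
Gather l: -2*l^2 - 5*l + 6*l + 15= -2*l^2 + l + 15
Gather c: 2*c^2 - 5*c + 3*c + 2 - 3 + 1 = 2*c^2 - 2*c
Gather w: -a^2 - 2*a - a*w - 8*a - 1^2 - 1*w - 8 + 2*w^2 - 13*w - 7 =-a^2 - 10*a + 2*w^2 + w*(-a - 14) - 16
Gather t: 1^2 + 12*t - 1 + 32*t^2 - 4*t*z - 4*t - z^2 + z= 32*t^2 + t*(8 - 4*z) - z^2 + z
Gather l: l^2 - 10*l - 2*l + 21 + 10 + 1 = l^2 - 12*l + 32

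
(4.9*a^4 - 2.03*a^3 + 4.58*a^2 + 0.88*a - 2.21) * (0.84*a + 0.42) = 4.116*a^5 + 0.3528*a^4 + 2.9946*a^3 + 2.6628*a^2 - 1.4868*a - 0.9282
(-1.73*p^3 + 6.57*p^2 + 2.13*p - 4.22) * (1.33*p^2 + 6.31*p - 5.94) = -2.3009*p^5 - 2.1782*p^4 + 54.5658*p^3 - 31.1981*p^2 - 39.2804*p + 25.0668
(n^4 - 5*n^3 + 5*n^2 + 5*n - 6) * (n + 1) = n^5 - 4*n^4 + 10*n^2 - n - 6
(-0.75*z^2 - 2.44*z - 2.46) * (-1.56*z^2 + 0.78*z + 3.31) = 1.17*z^4 + 3.2214*z^3 - 0.5481*z^2 - 9.9952*z - 8.1426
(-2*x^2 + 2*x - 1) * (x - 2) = -2*x^3 + 6*x^2 - 5*x + 2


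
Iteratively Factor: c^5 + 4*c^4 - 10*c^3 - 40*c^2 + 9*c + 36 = (c + 3)*(c^4 + c^3 - 13*c^2 - c + 12) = (c + 3)*(c + 4)*(c^3 - 3*c^2 - c + 3) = (c + 1)*(c + 3)*(c + 4)*(c^2 - 4*c + 3) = (c - 3)*(c + 1)*(c + 3)*(c + 4)*(c - 1)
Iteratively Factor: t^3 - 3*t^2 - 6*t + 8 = (t - 4)*(t^2 + t - 2) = (t - 4)*(t + 2)*(t - 1)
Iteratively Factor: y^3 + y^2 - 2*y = (y)*(y^2 + y - 2) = y*(y + 2)*(y - 1)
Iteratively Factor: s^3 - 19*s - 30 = (s - 5)*(s^2 + 5*s + 6) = (s - 5)*(s + 3)*(s + 2)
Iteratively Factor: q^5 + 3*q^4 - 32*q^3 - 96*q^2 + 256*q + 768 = (q - 4)*(q^4 + 7*q^3 - 4*q^2 - 112*q - 192) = (q - 4)*(q + 3)*(q^3 + 4*q^2 - 16*q - 64) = (q - 4)^2*(q + 3)*(q^2 + 8*q + 16) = (q - 4)^2*(q + 3)*(q + 4)*(q + 4)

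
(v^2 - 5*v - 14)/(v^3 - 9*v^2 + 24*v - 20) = (v^2 - 5*v - 14)/(v^3 - 9*v^2 + 24*v - 20)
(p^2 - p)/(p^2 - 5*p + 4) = p/(p - 4)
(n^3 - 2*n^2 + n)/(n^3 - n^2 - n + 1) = n/(n + 1)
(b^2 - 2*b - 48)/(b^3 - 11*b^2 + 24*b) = (b + 6)/(b*(b - 3))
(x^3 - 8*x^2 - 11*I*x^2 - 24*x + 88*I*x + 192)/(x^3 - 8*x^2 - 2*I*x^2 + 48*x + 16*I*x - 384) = (x - 3*I)/(x + 6*I)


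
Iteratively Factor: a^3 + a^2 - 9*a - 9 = (a + 3)*(a^2 - 2*a - 3) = (a + 1)*(a + 3)*(a - 3)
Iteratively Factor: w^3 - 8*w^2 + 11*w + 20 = (w - 5)*(w^2 - 3*w - 4) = (w - 5)*(w + 1)*(w - 4)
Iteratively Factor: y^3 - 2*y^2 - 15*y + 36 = (y - 3)*(y^2 + y - 12) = (y - 3)*(y + 4)*(y - 3)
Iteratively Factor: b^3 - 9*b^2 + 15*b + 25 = (b + 1)*(b^2 - 10*b + 25) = (b - 5)*(b + 1)*(b - 5)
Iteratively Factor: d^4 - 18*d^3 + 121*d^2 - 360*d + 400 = (d - 4)*(d^3 - 14*d^2 + 65*d - 100) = (d - 5)*(d - 4)*(d^2 - 9*d + 20) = (d - 5)^2*(d - 4)*(d - 4)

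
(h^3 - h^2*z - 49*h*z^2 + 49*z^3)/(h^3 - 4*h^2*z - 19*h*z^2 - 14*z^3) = (h^2 + 6*h*z - 7*z^2)/(h^2 + 3*h*z + 2*z^2)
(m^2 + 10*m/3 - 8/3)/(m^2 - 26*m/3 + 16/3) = (m + 4)/(m - 8)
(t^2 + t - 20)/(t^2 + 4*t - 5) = (t - 4)/(t - 1)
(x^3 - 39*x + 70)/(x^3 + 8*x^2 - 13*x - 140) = (x^2 - 7*x + 10)/(x^2 + x - 20)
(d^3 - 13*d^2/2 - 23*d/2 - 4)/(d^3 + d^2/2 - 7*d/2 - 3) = (2*d^2 - 15*d - 8)/(2*d^2 - d - 6)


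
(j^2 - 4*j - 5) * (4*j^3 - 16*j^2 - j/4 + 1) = 4*j^5 - 32*j^4 + 175*j^3/4 + 82*j^2 - 11*j/4 - 5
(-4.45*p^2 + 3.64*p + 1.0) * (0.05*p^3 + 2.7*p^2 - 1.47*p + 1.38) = -0.2225*p^5 - 11.833*p^4 + 16.4195*p^3 - 8.7918*p^2 + 3.5532*p + 1.38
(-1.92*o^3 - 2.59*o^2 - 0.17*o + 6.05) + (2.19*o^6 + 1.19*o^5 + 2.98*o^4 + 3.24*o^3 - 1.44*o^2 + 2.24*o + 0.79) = 2.19*o^6 + 1.19*o^5 + 2.98*o^4 + 1.32*o^3 - 4.03*o^2 + 2.07*o + 6.84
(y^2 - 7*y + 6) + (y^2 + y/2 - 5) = 2*y^2 - 13*y/2 + 1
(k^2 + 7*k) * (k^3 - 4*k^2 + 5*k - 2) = k^5 + 3*k^4 - 23*k^3 + 33*k^2 - 14*k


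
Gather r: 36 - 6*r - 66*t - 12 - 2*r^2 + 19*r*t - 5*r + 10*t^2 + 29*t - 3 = -2*r^2 + r*(19*t - 11) + 10*t^2 - 37*t + 21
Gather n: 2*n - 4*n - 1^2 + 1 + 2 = 2 - 2*n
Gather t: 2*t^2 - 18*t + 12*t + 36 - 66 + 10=2*t^2 - 6*t - 20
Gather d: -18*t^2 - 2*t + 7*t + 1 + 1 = -18*t^2 + 5*t + 2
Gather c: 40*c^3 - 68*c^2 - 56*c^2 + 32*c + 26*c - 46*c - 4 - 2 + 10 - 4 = 40*c^3 - 124*c^2 + 12*c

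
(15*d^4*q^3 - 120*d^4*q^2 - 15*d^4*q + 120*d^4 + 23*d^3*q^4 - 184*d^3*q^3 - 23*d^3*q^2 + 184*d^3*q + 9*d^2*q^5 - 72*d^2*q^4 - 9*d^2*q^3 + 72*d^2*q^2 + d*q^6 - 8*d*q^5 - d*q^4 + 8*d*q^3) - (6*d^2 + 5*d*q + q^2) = 15*d^4*q^3 - 120*d^4*q^2 - 15*d^4*q + 120*d^4 + 23*d^3*q^4 - 184*d^3*q^3 - 23*d^3*q^2 + 184*d^3*q + 9*d^2*q^5 - 72*d^2*q^4 - 9*d^2*q^3 + 72*d^2*q^2 - 6*d^2 + d*q^6 - 8*d*q^5 - d*q^4 + 8*d*q^3 - 5*d*q - q^2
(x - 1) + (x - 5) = 2*x - 6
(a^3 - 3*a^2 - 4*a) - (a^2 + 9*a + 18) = a^3 - 4*a^2 - 13*a - 18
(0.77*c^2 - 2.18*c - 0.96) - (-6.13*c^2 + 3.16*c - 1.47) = 6.9*c^2 - 5.34*c + 0.51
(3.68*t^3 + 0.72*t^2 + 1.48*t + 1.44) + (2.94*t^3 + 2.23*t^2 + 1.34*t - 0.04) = 6.62*t^3 + 2.95*t^2 + 2.82*t + 1.4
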